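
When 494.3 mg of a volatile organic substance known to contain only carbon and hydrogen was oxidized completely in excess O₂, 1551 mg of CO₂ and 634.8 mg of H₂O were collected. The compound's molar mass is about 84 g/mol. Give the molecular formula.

mol C = 1.551 g CO₂ ÷ 44.009 g/mol = 0.035243 mol
mol H = 2 × 0.6348 g H₂O ÷ 18.015 g/mol = 0.070475 mol
Divide by the smallest (0.035243 mol): C 1.000, H 2.000
Empirical formula: CH2
Empirical-formula mass = 14.03 g/mol; 84 ÷ 14.03 ≈ 6, so the molecular formula is C6H12.

C6H12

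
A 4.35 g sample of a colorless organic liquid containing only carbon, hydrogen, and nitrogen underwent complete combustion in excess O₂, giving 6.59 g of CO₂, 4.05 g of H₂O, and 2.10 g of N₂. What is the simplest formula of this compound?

mol C = 6.59 g CO₂ ÷ 44.009 g/mol = 0.1497 mol
mol H = 2 × 4.05 g H₂O ÷ 18.015 g/mol = 0.4496 mol
mol N = 2 × 2.10 g N₂ ÷ 28.014 g/mol = 0.1499 mol
Divide by the smallest (0.1497 mol): C 1.000, H 3.003, N 1.001

CH3N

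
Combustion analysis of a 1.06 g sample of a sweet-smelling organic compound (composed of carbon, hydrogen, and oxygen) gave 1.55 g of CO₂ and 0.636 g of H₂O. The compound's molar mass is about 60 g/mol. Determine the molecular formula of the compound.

mol C = 1.55 g CO₂ ÷ 44.009 g/mol = 0.03522 mol
mol H = 2 × 0.636 g H₂O ÷ 18.015 g/mol = 0.07061 mol
mass O = 1.06 − (0.4230 + 0.07117) = 0.5658 g → mol O = 0.5658 ÷ 15.999 = 0.03536 mol
Divide by the smallest (0.03522 mol): C 1.000, H 2.005, O 1.004
Empirical formula: CH2O
Empirical-formula mass = 30.03 g/mol; 60 ÷ 30.03 ≈ 2, so the molecular formula is C2H4O2.

C2H4O2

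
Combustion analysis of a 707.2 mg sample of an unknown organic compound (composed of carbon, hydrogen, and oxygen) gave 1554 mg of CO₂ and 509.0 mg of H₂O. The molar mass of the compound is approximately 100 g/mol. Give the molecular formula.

C5H8O2

mol C = 1.554 g CO₂ ÷ 44.009 g/mol = 0.035311 mol
mol H = 2 × 0.5090 g H₂O ÷ 18.015 g/mol = 0.056508 mol
mass O = 0.7072 − (0.42412 + 0.056961) = 0.22612 g → mol O = 0.22612 ÷ 15.999 = 0.014133 mol
Divide by the smallest (0.014133 mol): C 2.498, H 3.998, O 1.000
Multiplying each by 2 gives whole numbers: C 5.00, H 8.00, O 2.00
Empirical formula: C5H8O2
Empirical-formula mass = 100.12 g/mol; 100 ÷ 100.12 ≈ 1, so the molecular formula is C5H8O2.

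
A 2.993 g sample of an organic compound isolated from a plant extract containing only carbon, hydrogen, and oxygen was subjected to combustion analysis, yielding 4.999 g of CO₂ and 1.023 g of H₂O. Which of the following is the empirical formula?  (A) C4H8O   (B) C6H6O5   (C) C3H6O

(B) C6H6O5

mol C = 4.999 g CO₂ ÷ 44.009 g/mol = 0.11359 mol
mol H = 2 × 1.023 g H₂O ÷ 18.015 g/mol = 0.11357 mol
mass O = 2.993 − (1.3643 + 0.11448) = 1.5142 g → mol O = 1.5142 ÷ 15.999 = 0.094642 mol
Divide by the smallest (0.094642 mol): C 1.200, H 1.200, O 1.000
Multiplying each by 5 gives whole numbers: C 6.00, H 6.00, O 5.00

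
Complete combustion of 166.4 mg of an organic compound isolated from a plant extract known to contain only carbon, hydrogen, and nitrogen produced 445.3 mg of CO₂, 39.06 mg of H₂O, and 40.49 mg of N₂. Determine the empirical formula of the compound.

C7H3N2

mol C = 0.4453 g CO₂ ÷ 44.009 g/mol = 0.010118 mol
mol H = 2 × 0.03906 g H₂O ÷ 18.015 g/mol = 0.0043364 mol
mol N = 2 × 0.04049 g N₂ ÷ 28.014 g/mol = 0.0028907 mol
Divide by the smallest (0.0028907 mol): C 3.500, H 1.500, N 1.000
Multiplying each by 2 gives whole numbers: C 7.00, H 3.00, N 2.00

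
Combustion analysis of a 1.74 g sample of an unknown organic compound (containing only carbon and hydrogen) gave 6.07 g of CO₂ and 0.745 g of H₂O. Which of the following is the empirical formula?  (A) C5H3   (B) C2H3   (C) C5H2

mol C = 6.07 g CO₂ ÷ 44.009 g/mol = 0.1379 mol
mol H = 2 × 0.745 g H₂O ÷ 18.015 g/mol = 0.08271 mol
Divide by the smallest (0.08271 mol): C 1.668, H 1.000
Multiplying each by 3 gives whole numbers: C 5.00, H 3.00

(A) C5H3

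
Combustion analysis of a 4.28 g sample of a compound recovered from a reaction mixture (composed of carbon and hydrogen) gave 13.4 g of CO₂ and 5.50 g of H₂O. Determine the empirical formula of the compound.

mol C = 13.4 g CO₂ ÷ 44.009 g/mol = 0.3045 mol
mol H = 2 × 5.50 g H₂O ÷ 18.015 g/mol = 0.6106 mol
Divide by the smallest (0.3045 mol): C 1.000, H 2.005

CH2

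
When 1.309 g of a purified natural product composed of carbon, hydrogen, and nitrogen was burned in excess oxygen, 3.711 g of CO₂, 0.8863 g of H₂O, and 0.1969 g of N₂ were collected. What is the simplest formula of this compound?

mol C = 3.711 g CO₂ ÷ 44.009 g/mol = 0.084324 mol
mol H = 2 × 0.8863 g H₂O ÷ 18.015 g/mol = 0.098396 mol
mol N = 2 × 0.1969 g N₂ ÷ 28.014 g/mol = 0.014057 mol
Divide by the smallest (0.014057 mol): C 5.999, H 7.000, N 1.000

C6H7N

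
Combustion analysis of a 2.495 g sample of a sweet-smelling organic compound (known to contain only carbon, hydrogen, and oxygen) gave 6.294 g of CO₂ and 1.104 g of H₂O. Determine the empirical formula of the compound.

mol C = 6.294 g CO₂ ÷ 44.009 g/mol = 0.14302 mol
mol H = 2 × 1.104 g H₂O ÷ 18.015 g/mol = 0.12256 mol
mass O = 2.495 − (1.7178 + 0.12355) = 0.65369 g → mol O = 0.65369 ÷ 15.999 = 0.040858 mol
Divide by the smallest (0.040858 mol): C 3.500, H 3.000, O 1.000
Multiplying each by 2 gives whole numbers: C 7.00, H 6.00, O 2.00

C7H6O2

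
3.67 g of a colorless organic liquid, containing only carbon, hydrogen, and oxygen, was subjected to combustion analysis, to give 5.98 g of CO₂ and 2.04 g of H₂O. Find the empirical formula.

mol C = 5.98 g CO₂ ÷ 44.009 g/mol = 0.1359 mol
mol H = 2 × 2.04 g H₂O ÷ 18.015 g/mol = 0.2265 mol
mass O = 3.67 − (1.632 + 0.2283) = 1.810 g → mol O = 1.810 ÷ 15.999 = 0.1131 mol
Divide by the smallest (0.1131 mol): C 1.201, H 2.002, O 1.000
Multiplying each by 5 gives whole numbers: C 6.01, H 10.01, O 5.00

C6H10O5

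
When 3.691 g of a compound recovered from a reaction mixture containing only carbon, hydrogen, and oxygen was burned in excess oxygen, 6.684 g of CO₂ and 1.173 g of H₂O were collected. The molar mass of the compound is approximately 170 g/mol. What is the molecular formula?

C7H6O5

mol C = 6.684 g CO₂ ÷ 44.009 g/mol = 0.15188 mol
mol H = 2 × 1.173 g H₂O ÷ 18.015 g/mol = 0.13022 mol
mass O = 3.691 − (1.8242 + 0.13127) = 1.7355 g → mol O = 1.7355 ÷ 15.999 = 0.10848 mol
Divide by the smallest (0.10848 mol): C 1.400, H 1.200, O 1.000
Multiplying each by 5 gives whole numbers: C 7.00, H 6.00, O 5.00
Empirical formula: C7H6O5
Empirical-formula mass = 170.12 g/mol; 170 ÷ 170.12 ≈ 1, so the molecular formula is C7H6O5.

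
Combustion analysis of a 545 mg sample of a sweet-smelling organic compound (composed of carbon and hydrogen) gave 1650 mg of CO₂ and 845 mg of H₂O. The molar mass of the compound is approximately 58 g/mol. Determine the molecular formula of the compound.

mol C = 1.65 g CO₂ ÷ 44.009 g/mol = 0.03749 mol
mol H = 2 × 0.845 g H₂O ÷ 18.015 g/mol = 0.09381 mol
Divide by the smallest (0.03749 mol): C 1.000, H 2.502
Multiplying each by 2 gives whole numbers: C 2.00, H 5.00
Empirical formula: C2H5
Empirical-formula mass = 29.06 g/mol; 58 ÷ 29.06 ≈ 2, so the molecular formula is C4H10.

C4H10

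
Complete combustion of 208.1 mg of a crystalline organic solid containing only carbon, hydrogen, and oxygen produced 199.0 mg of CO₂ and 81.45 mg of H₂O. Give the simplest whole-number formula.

mol C = 0.1990 g CO₂ ÷ 44.009 g/mol = 0.0045218 mol
mol H = 2 × 0.08145 g H₂O ÷ 18.015 g/mol = 0.0090425 mol
mass O = 0.2081 − (0.054311 + 0.0091148) = 0.14467 g → mol O = 0.14467 ÷ 15.999 = 0.0090427 mol
Divide by the smallest (0.0045218 mol): C 1.000, H 2.000, O 2.000

CH2O2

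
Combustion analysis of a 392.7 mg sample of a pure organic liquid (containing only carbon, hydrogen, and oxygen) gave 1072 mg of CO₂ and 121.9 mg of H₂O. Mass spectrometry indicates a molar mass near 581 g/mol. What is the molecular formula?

C36H20O8

mol C = 1.072 g CO₂ ÷ 44.009 g/mol = 0.024359 mol
mol H = 2 × 0.1219 g H₂O ÷ 18.015 g/mol = 0.013533 mol
mass O = 0.3927 − (0.29257 + 0.013641) = 0.086487 g → mol O = 0.086487 ÷ 15.999 = 0.0054058 mol
Divide by the smallest (0.0054058 mol): C 4.506, H 2.503, O 1.000
Multiplying each by 2 gives whole numbers: C 9.01, H 5.01, O 2.00
Empirical formula: C9H5O2
Empirical-formula mass = 145.14 g/mol; 581 ÷ 145.14 ≈ 4, so the molecular formula is C36H20O8.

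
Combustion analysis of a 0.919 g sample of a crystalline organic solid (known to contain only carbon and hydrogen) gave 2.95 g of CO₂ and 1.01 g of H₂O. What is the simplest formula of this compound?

C3H5

mol C = 2.95 g CO₂ ÷ 44.009 g/mol = 0.06703 mol
mol H = 2 × 1.01 g H₂O ÷ 18.015 g/mol = 0.1121 mol
Divide by the smallest (0.06703 mol): C 1.000, H 1.673
Multiplying each by 3 gives whole numbers: C 3.00, H 5.02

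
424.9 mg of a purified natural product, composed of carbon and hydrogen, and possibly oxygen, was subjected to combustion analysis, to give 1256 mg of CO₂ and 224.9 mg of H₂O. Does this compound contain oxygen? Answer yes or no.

yes

mol C = 1.256 g CO₂ ÷ 44.009 g/mol = 0.028540 mol
mol H = 2 × 0.2249 g H₂O ÷ 18.015 g/mol = 0.024968 mol
C and H account for only 0.36796 g of the 0.4249 g sample; the remaining 0.056943 g must be oxygen.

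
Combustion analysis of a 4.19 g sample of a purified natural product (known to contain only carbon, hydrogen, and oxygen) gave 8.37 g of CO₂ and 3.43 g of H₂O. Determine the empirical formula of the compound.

C2H4O

mol C = 8.37 g CO₂ ÷ 44.009 g/mol = 0.1902 mol
mol H = 2 × 3.43 g H₂O ÷ 18.015 g/mol = 0.3808 mol
mass O = 4.19 − (2.284 + 0.3838) = 1.522 g → mol O = 1.522 ÷ 15.999 = 0.09512 mol
Divide by the smallest (0.09512 mol): C 1.999, H 4.003, O 1.000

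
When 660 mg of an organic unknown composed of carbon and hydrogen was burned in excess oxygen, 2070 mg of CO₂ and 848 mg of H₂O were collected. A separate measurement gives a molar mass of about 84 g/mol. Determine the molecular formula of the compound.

C6H12

mol C = 2.07 g CO₂ ÷ 44.009 g/mol = 0.04704 mol
mol H = 2 × 0.848 g H₂O ÷ 18.015 g/mol = 0.09414 mol
Divide by the smallest (0.04704 mol): C 1.000, H 2.002
Empirical formula: CH2
Empirical-formula mass = 14.03 g/mol; 84 ÷ 14.03 ≈ 6, so the molecular formula is C6H12.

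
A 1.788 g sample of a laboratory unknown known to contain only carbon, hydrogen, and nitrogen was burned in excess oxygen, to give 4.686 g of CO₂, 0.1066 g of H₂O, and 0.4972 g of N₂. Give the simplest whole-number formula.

mol C = 4.686 g CO₂ ÷ 44.009 g/mol = 0.10648 mol
mol H = 2 × 0.1066 g H₂O ÷ 18.015 g/mol = 0.011835 mol
mol N = 2 × 0.4972 g N₂ ÷ 28.014 g/mol = 0.035497 mol
Divide by the smallest (0.011835 mol): C 8.997, H 1.000, N 2.999

C9HN3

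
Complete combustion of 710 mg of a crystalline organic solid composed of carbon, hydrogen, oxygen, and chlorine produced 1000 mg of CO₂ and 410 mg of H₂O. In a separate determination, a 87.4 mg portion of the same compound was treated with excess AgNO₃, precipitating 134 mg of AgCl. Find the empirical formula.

mol C = 1.00 g CO₂ ÷ 44.009 g/mol = 0.02272 mol
mol H = 2 × 0.410 g H₂O ÷ 18.015 g/mol = 0.04552 mol
From the AgCl data: mol Cl per gram of compound = (0.134 ÷ 143.318) ÷ 0.0874 = 0.01070 mol/g, so in the 0.710 g combustion sample mol Cl = 0.007595 mol
mass O = 0.710 − (0.2729 + 0.04588 + 0.2693) = 0.1219 g → mol O = 0.1219 ÷ 15.999 = 0.007622 mol
Divide by the smallest (0.007595 mol): C 2.992, H 5.993, Cl 1.000, O 1.003

C3H6ClO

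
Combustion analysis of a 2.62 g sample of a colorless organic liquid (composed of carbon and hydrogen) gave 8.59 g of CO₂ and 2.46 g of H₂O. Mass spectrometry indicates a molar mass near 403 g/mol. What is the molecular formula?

mol C = 8.59 g CO₂ ÷ 44.009 g/mol = 0.1952 mol
mol H = 2 × 2.46 g H₂O ÷ 18.015 g/mol = 0.2731 mol
Divide by the smallest (0.1952 mol): C 1.000, H 1.399
Multiplying each by 5 gives whole numbers: C 5.00, H 7.00
Empirical formula: C5H7
Empirical-formula mass = 67.11 g/mol; 403 ÷ 67.11 ≈ 6, so the molecular formula is C30H42.

C30H42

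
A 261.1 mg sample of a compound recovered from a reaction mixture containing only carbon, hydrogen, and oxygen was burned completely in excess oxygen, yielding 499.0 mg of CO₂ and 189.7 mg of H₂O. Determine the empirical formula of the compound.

C7H13O4

mol C = 0.4990 g CO₂ ÷ 44.009 g/mol = 0.011339 mol
mol H = 2 × 0.1897 g H₂O ÷ 18.015 g/mol = 0.021060 mol
mass O = 0.2611 − (0.13619 + 0.021229) = 0.10368 g → mol O = 0.10368 ÷ 15.999 = 0.0064806 mol
Divide by the smallest (0.0064806 mol): C 1.750, H 3.250, O 1.000
Multiplying each by 4 gives whole numbers: C 7.00, H 13.00, O 4.00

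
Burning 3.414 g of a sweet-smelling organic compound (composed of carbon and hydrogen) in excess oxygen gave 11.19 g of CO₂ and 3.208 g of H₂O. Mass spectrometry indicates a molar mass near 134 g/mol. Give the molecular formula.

C10H14

mol C = 11.19 g CO₂ ÷ 44.009 g/mol = 0.25427 mol
mol H = 2 × 3.208 g H₂O ÷ 18.015 g/mol = 0.35615 mol
Divide by the smallest (0.25427 mol): C 1.000, H 1.401
Multiplying each by 5 gives whole numbers: C 5.00, H 7.00
Empirical formula: C5H7
Empirical-formula mass = 67.11 g/mol; 134 ÷ 67.11 ≈ 2, so the molecular formula is C10H14.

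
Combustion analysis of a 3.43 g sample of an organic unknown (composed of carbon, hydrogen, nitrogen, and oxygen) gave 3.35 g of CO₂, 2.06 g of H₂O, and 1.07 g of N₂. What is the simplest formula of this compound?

mol C = 3.35 g CO₂ ÷ 44.009 g/mol = 0.07612 mol
mol H = 2 × 2.06 g H₂O ÷ 18.015 g/mol = 0.2287 mol
mol N = 2 × 1.07 g N₂ ÷ 28.014 g/mol = 0.07639 mol
mass O = 3.43 − (0.9143 + 0.2305 + 1.070) = 1.215 g → mol O = 1.215 ÷ 15.999 = 0.07595 mol
Divide by the smallest (0.07595 mol): C 1.002, H 3.011, N 1.006, O 1.000

CH3NO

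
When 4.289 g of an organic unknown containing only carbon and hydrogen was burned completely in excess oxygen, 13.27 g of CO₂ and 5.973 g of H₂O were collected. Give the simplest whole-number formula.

C5H11

mol C = 13.27 g CO₂ ÷ 44.009 g/mol = 0.30153 mol
mol H = 2 × 5.973 g H₂O ÷ 18.015 g/mol = 0.66311 mol
Divide by the smallest (0.30153 mol): C 1.000, H 2.199
Multiplying each by 5 gives whole numbers: C 5.00, H 11.00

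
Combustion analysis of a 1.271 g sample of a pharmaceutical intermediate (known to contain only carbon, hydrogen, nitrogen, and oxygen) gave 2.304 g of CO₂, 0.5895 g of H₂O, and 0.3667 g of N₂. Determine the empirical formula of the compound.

mol C = 2.304 g CO₂ ÷ 44.009 g/mol = 0.052353 mol
mol H = 2 × 0.5895 g H₂O ÷ 18.015 g/mol = 0.065445 mol
mol N = 2 × 0.3667 g N₂ ÷ 28.014 g/mol = 0.026180 mol
mass O = 1.271 − (0.62881 + 0.065969 + 0.36670) = 0.20952 g → mol O = 0.20952 ÷ 15.999 = 0.013096 mol
Divide by the smallest (0.013096 mol): C 3.998, H 4.997, N 1.999, O 1.000

C4H5N2O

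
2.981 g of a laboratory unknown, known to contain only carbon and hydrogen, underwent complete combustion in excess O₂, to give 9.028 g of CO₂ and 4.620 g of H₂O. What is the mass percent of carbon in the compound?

mol C = 9.028 g CO₂ ÷ 44.009 g/mol = 0.20514 mol
mol H = 2 × 4.620 g H₂O ÷ 18.015 g/mol = 0.51291 mol
mass % C = 2.4639 g ÷ 2.981 g × 100%

82.65%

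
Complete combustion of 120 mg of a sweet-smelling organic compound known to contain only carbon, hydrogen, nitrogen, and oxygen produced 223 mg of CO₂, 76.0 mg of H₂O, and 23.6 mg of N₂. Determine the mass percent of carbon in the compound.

mol C = 0.223 g CO₂ ÷ 44.009 g/mol = 0.005067 mol
mol H = 2 × 0.0760 g H₂O ÷ 18.015 g/mol = 0.008437 mol
mol N = 2 × 0.0236 g N₂ ÷ 28.014 g/mol = 0.001685 mol
mass O = 0.120 − (0.06086 + 0.008505 + 0.02360) = 0.02703 g → mol O = 0.02703 ÷ 15.999 = 0.001690 mol
mass % C = 0.06086 g ÷ 0.120 g × 100%

50.7%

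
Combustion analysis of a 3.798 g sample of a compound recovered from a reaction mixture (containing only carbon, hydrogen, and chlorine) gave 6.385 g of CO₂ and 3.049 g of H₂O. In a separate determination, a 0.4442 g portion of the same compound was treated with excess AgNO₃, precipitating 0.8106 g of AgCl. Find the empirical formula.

C3H7Cl

mol C = 6.385 g CO₂ ÷ 44.009 g/mol = 0.14508 mol
mol H = 2 × 3.049 g H₂O ÷ 18.015 g/mol = 0.33850 mol
From the AgCl data: mol Cl per gram of compound = (0.8106 ÷ 143.318) ÷ 0.4442 = 0.012733 mol/g, so in the 3.798 g combustion sample mol Cl = 0.048360 mol
Divide by the smallest (0.048360 mol): C 3.000, H 7.000, Cl 1.000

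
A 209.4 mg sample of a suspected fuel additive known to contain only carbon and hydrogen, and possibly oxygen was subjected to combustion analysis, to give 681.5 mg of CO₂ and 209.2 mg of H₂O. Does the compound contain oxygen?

mol C = 0.6815 g CO₂ ÷ 44.009 g/mol = 0.015485 mol
mol H = 2 × 0.2092 g H₂O ÷ 18.015 g/mol = 0.023225 mol
C and H together account for 0.20941 g — essentially the entire 0.2094 g sample — so the compound contains no oxygen.

no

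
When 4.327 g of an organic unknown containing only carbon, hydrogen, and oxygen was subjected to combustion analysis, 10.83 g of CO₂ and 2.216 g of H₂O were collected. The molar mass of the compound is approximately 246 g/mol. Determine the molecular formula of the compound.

C14H14O4

mol C = 10.83 g CO₂ ÷ 44.009 g/mol = 0.24609 mol
mol H = 2 × 2.216 g H₂O ÷ 18.015 g/mol = 0.24602 mol
mass O = 4.327 − (2.9557 + 0.24799) = 1.1233 g → mol O = 1.1233 ÷ 15.999 = 0.070209 mol
Divide by the smallest (0.070209 mol): C 3.505, H 3.504, O 1.000
Multiplying each by 2 gives whole numbers: C 7.01, H 7.01, O 2.00
Empirical formula: C7H7O2
Empirical-formula mass = 123.13 g/mol; 246 ÷ 123.13 ≈ 2, so the molecular formula is C14H14O4.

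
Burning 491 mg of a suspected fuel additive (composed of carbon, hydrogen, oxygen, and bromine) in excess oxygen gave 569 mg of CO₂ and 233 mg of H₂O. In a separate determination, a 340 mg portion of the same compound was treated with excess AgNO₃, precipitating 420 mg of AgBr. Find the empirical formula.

mol C = 0.569 g CO₂ ÷ 44.009 g/mol = 0.01293 mol
mol H = 2 × 0.233 g H₂O ÷ 18.015 g/mol = 0.02587 mol
From the AgBr data: mol Br per gram of compound = (0.420 ÷ 187.772) ÷ 0.340 = 0.006579 mol/g, so in the 0.491 g combustion sample mol Br = 0.003230 mol
mass O = 0.491 − (0.1553 + 0.02607 + 0.2581) = 0.05153 g → mol O = 0.05153 ÷ 15.999 = 0.003221 mol
Divide by the smallest (0.003221 mol): C 4.014, H 8.031, Br 1.003, O 1.000

C4H8BrO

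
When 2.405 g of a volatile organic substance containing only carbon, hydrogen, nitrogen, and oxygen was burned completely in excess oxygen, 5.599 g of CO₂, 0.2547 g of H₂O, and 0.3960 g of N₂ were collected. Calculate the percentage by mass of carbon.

mol C = 5.599 g CO₂ ÷ 44.009 g/mol = 0.12722 mol
mol H = 2 × 0.2547 g H₂O ÷ 18.015 g/mol = 0.028276 mol
mol N = 2 × 0.3960 g N₂ ÷ 28.014 g/mol = 0.028272 mol
mass O = 2.405 − (1.5281 + 0.028503 + 0.39600) = 0.45241 g → mol O = 0.45241 ÷ 15.999 = 0.028277 mol
mass % C = 1.5281 g ÷ 2.405 g × 100%

63.54%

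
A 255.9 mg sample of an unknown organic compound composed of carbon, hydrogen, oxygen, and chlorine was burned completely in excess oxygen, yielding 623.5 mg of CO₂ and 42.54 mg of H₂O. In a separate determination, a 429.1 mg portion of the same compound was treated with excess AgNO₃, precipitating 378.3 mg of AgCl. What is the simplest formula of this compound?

C9H3ClO

mol C = 0.6235 g CO₂ ÷ 44.009 g/mol = 0.014168 mol
mol H = 2 × 0.04254 g H₂O ÷ 18.015 g/mol = 0.0047227 mol
From the AgCl data: mol Cl per gram of compound = (0.3783 ÷ 143.318) ÷ 0.4291 = 0.0061514 mol/g, so in the 0.2559 g combustion sample mol Cl = 0.0015742 mol
mass O = 0.2559 − (0.17017 + 0.0047605 + 0.055804) = 0.025169 g → mol O = 0.025169 ÷ 15.999 = 0.0015732 mol
Divide by the smallest (0.0015732 mol): C 9.006, H 3.002, Cl 1.001, O 1.000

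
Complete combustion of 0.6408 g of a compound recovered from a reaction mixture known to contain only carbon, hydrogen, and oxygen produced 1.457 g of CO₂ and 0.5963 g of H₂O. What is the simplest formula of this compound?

C3H6O

mol C = 1.457 g CO₂ ÷ 44.009 g/mol = 0.033107 mol
mol H = 2 × 0.5963 g H₂O ÷ 18.015 g/mol = 0.066200 mol
mass O = 0.6408 − (0.39765 + 0.066730) = 0.17642 g → mol O = 0.17642 ÷ 15.999 = 0.011027 mol
Divide by the smallest (0.011027 mol): C 3.002, H 6.003, O 1.000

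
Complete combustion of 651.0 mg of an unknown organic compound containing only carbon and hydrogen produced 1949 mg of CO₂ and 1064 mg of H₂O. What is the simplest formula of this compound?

mol C = 1.949 g CO₂ ÷ 44.009 g/mol = 0.044286 mol
mol H = 2 × 1.064 g H₂O ÷ 18.015 g/mol = 0.11812 mol
Divide by the smallest (0.044286 mol): C 1.000, H 2.667
Multiplying each by 3 gives whole numbers: C 3.00, H 8.00

C3H8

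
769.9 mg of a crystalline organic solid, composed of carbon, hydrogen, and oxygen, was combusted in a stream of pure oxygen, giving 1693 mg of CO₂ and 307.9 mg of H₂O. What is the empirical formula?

mol C = 1.693 g CO₂ ÷ 44.009 g/mol = 0.038469 mol
mol H = 2 × 0.3079 g H₂O ÷ 18.015 g/mol = 0.034183 mol
mass O = 0.7699 − (0.46206 + 0.034456) = 0.27339 g → mol O = 0.27339 ÷ 15.999 = 0.017088 mol
Divide by the smallest (0.017088 mol): C 2.251, H 2.000, O 1.000
Multiplying each by 4 gives whole numbers: C 9.01, H 8.00, O 4.00

C9H8O4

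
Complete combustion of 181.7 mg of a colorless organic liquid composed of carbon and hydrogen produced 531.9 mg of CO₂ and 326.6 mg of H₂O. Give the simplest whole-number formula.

mol C = 0.5319 g CO₂ ÷ 44.009 g/mol = 0.012086 mol
mol H = 2 × 0.3266 g H₂O ÷ 18.015 g/mol = 0.036259 mol
Divide by the smallest (0.012086 mol): C 1.000, H 3.000

CH3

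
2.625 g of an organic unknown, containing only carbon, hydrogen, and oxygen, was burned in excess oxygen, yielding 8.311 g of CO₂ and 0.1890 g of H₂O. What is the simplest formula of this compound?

mol C = 8.311 g CO₂ ÷ 44.009 g/mol = 0.18885 mol
mol H = 2 × 0.1890 g H₂O ÷ 18.015 g/mol = 0.020983 mol
mass O = 2.625 − (2.2683 + 0.021150) = 0.33560 g → mol O = 0.33560 ÷ 15.999 = 0.020976 mol
Divide by the smallest (0.020976 mol): C 9.003, H 1.000, O 1.000

C9HO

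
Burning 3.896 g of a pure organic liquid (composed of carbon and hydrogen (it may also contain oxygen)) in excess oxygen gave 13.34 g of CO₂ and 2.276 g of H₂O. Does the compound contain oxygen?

no

mol C = 13.34 g CO₂ ÷ 44.009 g/mol = 0.30312 mol
mol H = 2 × 2.276 g H₂O ÷ 18.015 g/mol = 0.25268 mol
C and H together account for 3.8955 g — essentially the entire 3.896 g sample — so the compound contains no oxygen.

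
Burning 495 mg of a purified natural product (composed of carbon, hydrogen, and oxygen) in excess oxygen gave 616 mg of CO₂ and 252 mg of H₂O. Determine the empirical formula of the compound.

mol C = 0.616 g CO₂ ÷ 44.009 g/mol = 0.01400 mol
mol H = 2 × 0.252 g H₂O ÷ 18.015 g/mol = 0.02798 mol
mass O = 0.495 − (0.1681 + 0.02820) = 0.2987 g → mol O = 0.2987 ÷ 15.999 = 0.01867 mol
Divide by the smallest (0.01400 mol): C 1.000, H 1.999, O 1.334
Multiplying each by 3 gives whole numbers: C 3.00, H 6.00, O 4.00

C3H6O4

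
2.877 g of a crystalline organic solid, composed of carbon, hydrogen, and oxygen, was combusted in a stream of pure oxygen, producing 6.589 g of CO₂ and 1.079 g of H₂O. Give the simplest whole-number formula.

C5H4O2

mol C = 6.589 g CO₂ ÷ 44.009 g/mol = 0.14972 mol
mol H = 2 × 1.079 g H₂O ÷ 18.015 g/mol = 0.11979 mol
mass O = 2.877 − (1.7983 + 0.12075) = 0.95797 g → mol O = 0.95797 ÷ 15.999 = 0.059877 mol
Divide by the smallest (0.059877 mol): C 2.500, H 2.001, O 1.000
Multiplying each by 2 gives whole numbers: C 5.00, H 4.00, O 2.00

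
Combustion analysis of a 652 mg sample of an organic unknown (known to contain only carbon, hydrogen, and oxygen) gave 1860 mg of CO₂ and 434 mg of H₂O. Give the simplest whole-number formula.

mol C = 1.86 g CO₂ ÷ 44.009 g/mol = 0.04226 mol
mol H = 2 × 0.434 g H₂O ÷ 18.015 g/mol = 0.04818 mol
mass O = 0.652 − (0.5076 + 0.04857) = 0.09580 g → mol O = 0.09580 ÷ 15.999 = 0.005988 mol
Divide by the smallest (0.005988 mol): C 7.058, H 8.047, O 1.000

C7H8O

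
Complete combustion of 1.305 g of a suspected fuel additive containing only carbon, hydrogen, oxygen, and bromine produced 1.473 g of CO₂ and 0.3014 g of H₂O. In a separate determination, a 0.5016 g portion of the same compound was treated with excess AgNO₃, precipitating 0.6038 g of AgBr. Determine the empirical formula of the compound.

mol C = 1.473 g CO₂ ÷ 44.009 g/mol = 0.033470 mol
mol H = 2 × 0.3014 g H₂O ÷ 18.015 g/mol = 0.033461 mol
From the AgBr data: mol Br per gram of compound = (0.6038 ÷ 187.772) ÷ 0.5016 = 0.0064107 mol/g, so in the 1.305 g combustion sample mol Br = 0.0083659 mol
mass O = 1.305 − (0.40201 + 0.033729 + 0.66847) = 0.20079 g → mol O = 0.20079 ÷ 15.999 = 0.012550 mol
Divide by the smallest (0.0083659 mol): C 4.001, H 4.000, Br 1.000, O 1.500
Multiplying each by 2 gives whole numbers: C 8.00, H 8.00, Br 2.00, O 3.00

C8H8Br2O3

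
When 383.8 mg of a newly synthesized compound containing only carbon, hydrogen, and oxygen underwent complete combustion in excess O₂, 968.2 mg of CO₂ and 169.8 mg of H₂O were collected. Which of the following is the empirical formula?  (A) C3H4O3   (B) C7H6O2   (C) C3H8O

mol C = 0.9682 g CO₂ ÷ 44.009 g/mol = 0.022000 mol
mol H = 2 × 0.1698 g H₂O ÷ 18.015 g/mol = 0.018851 mol
mass O = 0.3838 − (0.26424 + 0.019002) = 0.10056 g → mol O = 0.10056 ÷ 15.999 = 0.0062851 mol
Divide by the smallest (0.0062851 mol): C 3.500, H 2.999, O 1.000
Multiplying each by 2 gives whole numbers: C 7.00, H 6.00, O 2.00

(B) C7H6O2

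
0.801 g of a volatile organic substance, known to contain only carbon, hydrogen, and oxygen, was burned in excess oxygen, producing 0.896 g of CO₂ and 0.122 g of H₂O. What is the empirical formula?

mol C = 0.896 g CO₂ ÷ 44.009 g/mol = 0.02036 mol
mol H = 2 × 0.122 g H₂O ÷ 18.015 g/mol = 0.01354 mol
mass O = 0.801 − (0.2445 + 0.01365) = 0.5428 g → mol O = 0.5428 ÷ 15.999 = 0.03393 mol
Divide by the smallest (0.01354 mol): C 1.503, H 1.000, O 2.505
Multiplying each by 2 gives whole numbers: C 3.01, H 2.00, O 5.01

C3H2O5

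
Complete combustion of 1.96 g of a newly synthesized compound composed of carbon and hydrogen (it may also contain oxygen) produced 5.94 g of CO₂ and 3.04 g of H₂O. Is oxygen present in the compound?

no

mol C = 5.94 g CO₂ ÷ 44.009 g/mol = 0.1350 mol
mol H = 2 × 3.04 g H₂O ÷ 18.015 g/mol = 0.3375 mol
C and H together account for 1.961 g — essentially the entire 1.96 g sample — so the compound contains no oxygen.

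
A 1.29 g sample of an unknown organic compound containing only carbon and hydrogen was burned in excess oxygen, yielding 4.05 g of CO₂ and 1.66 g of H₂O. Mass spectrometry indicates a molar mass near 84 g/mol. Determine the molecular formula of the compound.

mol C = 4.05 g CO₂ ÷ 44.009 g/mol = 0.09203 mol
mol H = 2 × 1.66 g H₂O ÷ 18.015 g/mol = 0.1843 mol
Divide by the smallest (0.09203 mol): C 1.000, H 2.003
Empirical formula: CH2
Empirical-formula mass = 14.03 g/mol; 84 ÷ 14.03 ≈ 6, so the molecular formula is C6H12.

C6H12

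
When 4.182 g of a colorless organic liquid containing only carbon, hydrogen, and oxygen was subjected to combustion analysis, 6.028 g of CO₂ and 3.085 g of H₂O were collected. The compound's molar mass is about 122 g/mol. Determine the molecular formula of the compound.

mol C = 6.028 g CO₂ ÷ 44.009 g/mol = 0.13697 mol
mol H = 2 × 3.085 g H₂O ÷ 18.015 g/mol = 0.34249 mol
mass O = 4.182 − (1.6452 + 0.34523) = 2.1916 g → mol O = 2.1916 ÷ 15.999 = 0.13698 mol
Divide by the smallest (0.13697 mol): C 1.000, H 2.500, O 1.000
Multiplying each by 2 gives whole numbers: C 2.00, H 5.00, O 2.00
Empirical formula: C2H5O2
Empirical-formula mass = 61.06 g/mol; 122 ÷ 61.06 ≈ 2, so the molecular formula is C4H10O4.

C4H10O4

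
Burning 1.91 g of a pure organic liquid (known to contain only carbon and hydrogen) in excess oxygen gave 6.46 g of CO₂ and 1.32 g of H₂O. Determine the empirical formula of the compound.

CH

mol C = 6.46 g CO₂ ÷ 44.009 g/mol = 0.1468 mol
mol H = 2 × 1.32 g H₂O ÷ 18.015 g/mol = 0.1465 mol
Divide by the smallest (0.1465 mol): C 1.002, H 1.000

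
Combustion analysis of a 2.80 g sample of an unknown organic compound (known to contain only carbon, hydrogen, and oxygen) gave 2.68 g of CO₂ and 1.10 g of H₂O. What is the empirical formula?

mol C = 2.68 g CO₂ ÷ 44.009 g/mol = 0.06090 mol
mol H = 2 × 1.10 g H₂O ÷ 18.015 g/mol = 0.1221 mol
mass O = 2.80 − (0.7314 + 0.1231) = 1.945 g → mol O = 1.945 ÷ 15.999 = 0.1216 mol
Divide by the smallest (0.06090 mol): C 1.000, H 2.005, O 1.997

CH2O2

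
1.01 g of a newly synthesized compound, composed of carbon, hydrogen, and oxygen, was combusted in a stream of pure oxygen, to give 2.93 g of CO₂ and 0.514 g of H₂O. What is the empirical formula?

mol C = 2.93 g CO₂ ÷ 44.009 g/mol = 0.06658 mol
mol H = 2 × 0.514 g H₂O ÷ 18.015 g/mol = 0.05706 mol
mass O = 1.01 − (0.7997 + 0.05752) = 0.1528 g → mol O = 0.1528 ÷ 15.999 = 0.009552 mol
Divide by the smallest (0.009552 mol): C 6.970, H 5.974, O 1.000

C7H6O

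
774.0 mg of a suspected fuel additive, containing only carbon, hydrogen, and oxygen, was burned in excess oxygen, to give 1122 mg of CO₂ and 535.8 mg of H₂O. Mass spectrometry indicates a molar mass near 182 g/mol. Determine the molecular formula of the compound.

C6H14O6

mol C = 1.122 g CO₂ ÷ 44.009 g/mol = 0.025495 mol
mol H = 2 × 0.5358 g H₂O ÷ 18.015 g/mol = 0.059484 mol
mass O = 0.7740 − (0.30622 + 0.059960) = 0.40782 g → mol O = 0.40782 ÷ 15.999 = 0.025490 mol
Divide by the smallest (0.025490 mol): C 1.000, H 2.334, O 1.000
Multiplying each by 3 gives whole numbers: C 3.00, H 7.00, O 3.00
Empirical formula: C3H7O3
Empirical-formula mass = 91.09 g/mol; 182 ÷ 91.09 ≈ 2, so the molecular formula is C6H14O6.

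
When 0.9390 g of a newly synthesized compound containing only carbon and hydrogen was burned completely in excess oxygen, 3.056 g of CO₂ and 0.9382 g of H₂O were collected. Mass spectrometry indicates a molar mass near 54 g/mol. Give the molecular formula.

mol C = 3.056 g CO₂ ÷ 44.009 g/mol = 0.069440 mol
mol H = 2 × 0.9382 g H₂O ÷ 18.015 g/mol = 0.10416 mol
Divide by the smallest (0.069440 mol): C 1.000, H 1.500
Multiplying each by 2 gives whole numbers: C 2.00, H 3.00
Empirical formula: C2H3
Empirical-formula mass = 27.05 g/mol; 54 ÷ 27.05 ≈ 2, so the molecular formula is C4H6.

C4H6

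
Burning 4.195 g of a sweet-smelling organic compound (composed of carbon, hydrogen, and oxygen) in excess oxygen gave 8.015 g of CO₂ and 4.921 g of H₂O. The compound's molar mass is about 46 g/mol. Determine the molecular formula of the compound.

mol C = 8.015 g CO₂ ÷ 44.009 g/mol = 0.18212 mol
mol H = 2 × 4.921 g H₂O ÷ 18.015 g/mol = 0.54632 mol
mass O = 4.195 − (2.1875 + 0.55069) = 1.4568 g → mol O = 1.4568 ÷ 15.999 = 0.091058 mol
Divide by the smallest (0.091058 mol): C 2.000, H 6.000, O 1.000
Empirical formula: C2H6O
Empirical-formula mass = 46.07 g/mol; 46 ÷ 46.07 ≈ 1, so the molecular formula is C2H6O.

C2H6O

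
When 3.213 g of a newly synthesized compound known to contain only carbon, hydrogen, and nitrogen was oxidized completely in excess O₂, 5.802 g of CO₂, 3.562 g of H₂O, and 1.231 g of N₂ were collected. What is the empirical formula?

mol C = 5.802 g CO₂ ÷ 44.009 g/mol = 0.13184 mol
mol H = 2 × 3.562 g H₂O ÷ 18.015 g/mol = 0.39545 mol
mol N = 2 × 1.231 g N₂ ÷ 28.014 g/mol = 0.087885 mol
Divide by the smallest (0.087885 mol): C 1.500, H 4.500, N 1.000
Multiplying each by 2 gives whole numbers: C 3.00, H 9.00, N 2.00

C3H9N2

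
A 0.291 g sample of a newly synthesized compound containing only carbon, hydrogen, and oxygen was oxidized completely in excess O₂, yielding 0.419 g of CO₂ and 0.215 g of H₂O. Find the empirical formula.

C2H5O2

mol C = 0.419 g CO₂ ÷ 44.009 g/mol = 0.009521 mol
mol H = 2 × 0.215 g H₂O ÷ 18.015 g/mol = 0.02387 mol
mass O = 0.291 − (0.1144 + 0.02406) = 0.1526 g → mol O = 0.1526 ÷ 15.999 = 0.009537 mol
Divide by the smallest (0.009521 mol): C 1.000, H 2.507, O 1.002
Multiplying each by 2 gives whole numbers: C 2.00, H 5.01, O 2.00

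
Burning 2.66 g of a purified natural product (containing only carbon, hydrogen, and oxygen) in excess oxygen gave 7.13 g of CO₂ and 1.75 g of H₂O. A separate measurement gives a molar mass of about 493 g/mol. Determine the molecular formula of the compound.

C30H36O6

mol C = 7.13 g CO₂ ÷ 44.009 g/mol = 0.1620 mol
mol H = 2 × 1.75 g H₂O ÷ 18.015 g/mol = 0.1943 mol
mass O = 2.66 − (1.946 + 0.1958) = 0.5182 g → mol O = 0.5182 ÷ 15.999 = 0.03239 mol
Divide by the smallest (0.03239 mol): C 5.002, H 5.998, O 1.000
Empirical formula: C5H6O
Empirical-formula mass = 82.10 g/mol; 493 ÷ 82.10 ≈ 6, so the molecular formula is C30H36O6.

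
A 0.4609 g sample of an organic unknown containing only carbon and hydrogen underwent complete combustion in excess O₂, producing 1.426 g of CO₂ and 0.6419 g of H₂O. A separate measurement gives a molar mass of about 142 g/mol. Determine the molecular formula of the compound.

C10H22

mol C = 1.426 g CO₂ ÷ 44.009 g/mol = 0.032402 mol
mol H = 2 × 0.6419 g H₂O ÷ 18.015 g/mol = 0.071263 mol
Divide by the smallest (0.032402 mol): C 1.000, H 2.199
Multiplying each by 5 gives whole numbers: C 5.00, H 11.00
Empirical formula: C5H11
Empirical-formula mass = 71.14 g/mol; 142 ÷ 71.14 ≈ 2, so the molecular formula is C10H22.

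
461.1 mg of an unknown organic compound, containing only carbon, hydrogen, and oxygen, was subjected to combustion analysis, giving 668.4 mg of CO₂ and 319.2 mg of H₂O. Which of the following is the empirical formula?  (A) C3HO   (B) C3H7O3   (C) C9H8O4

(B) C3H7O3

mol C = 0.6684 g CO₂ ÷ 44.009 g/mol = 0.015188 mol
mol H = 2 × 0.3192 g H₂O ÷ 18.015 g/mol = 0.035437 mol
mass O = 0.4611 − (0.18242 + 0.035721) = 0.24296 g → mol O = 0.24296 ÷ 15.999 = 0.015186 mol
Divide by the smallest (0.015186 mol): C 1.000, H 2.334, O 1.000
Multiplying each by 3 gives whole numbers: C 3.00, H 7.00, O 3.00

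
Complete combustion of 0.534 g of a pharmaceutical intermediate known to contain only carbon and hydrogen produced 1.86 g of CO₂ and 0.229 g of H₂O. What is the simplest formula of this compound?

C5H3

mol C = 1.86 g CO₂ ÷ 44.009 g/mol = 0.04226 mol
mol H = 2 × 0.229 g H₂O ÷ 18.015 g/mol = 0.02542 mol
Divide by the smallest (0.02542 mol): C 1.662, H 1.000
Multiplying each by 3 gives whole numbers: C 4.99, H 3.00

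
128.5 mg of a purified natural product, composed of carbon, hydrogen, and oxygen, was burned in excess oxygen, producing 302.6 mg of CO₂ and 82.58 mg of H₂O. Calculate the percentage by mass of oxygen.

28.54%

mol C = 0.3026 g CO₂ ÷ 44.009 g/mol = 0.0068759 mol
mol H = 2 × 0.08258 g H₂O ÷ 18.015 g/mol = 0.0091679 mol
mass O = 0.1285 − (0.082586 + 0.0092413) = 0.036673 g → mol O = 0.036673 ÷ 15.999 = 0.0022922 mol
mass % O = 0.036673 g ÷ 0.1285 g × 100%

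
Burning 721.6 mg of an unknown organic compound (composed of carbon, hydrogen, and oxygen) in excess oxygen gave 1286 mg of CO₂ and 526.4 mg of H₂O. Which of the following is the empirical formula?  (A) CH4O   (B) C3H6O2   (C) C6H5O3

mol C = 1.286 g CO₂ ÷ 44.009 g/mol = 0.029221 mol
mol H = 2 × 0.5264 g H₂O ÷ 18.015 g/mol = 0.058440 mol
mass O = 0.7216 − (0.35098 + 0.058908) = 0.31172 g → mol O = 0.31172 ÷ 15.999 = 0.019483 mol
Divide by the smallest (0.019483 mol): C 1.500, H 2.999, O 1.000
Multiplying each by 2 gives whole numbers: C 3.00, H 6.00, O 2.00

(B) C3H6O2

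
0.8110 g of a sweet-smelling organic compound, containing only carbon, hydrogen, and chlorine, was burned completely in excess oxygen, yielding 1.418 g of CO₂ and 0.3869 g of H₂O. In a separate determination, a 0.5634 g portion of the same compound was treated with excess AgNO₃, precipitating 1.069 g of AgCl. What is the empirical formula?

mol C = 1.418 g CO₂ ÷ 44.009 g/mol = 0.032221 mol
mol H = 2 × 0.3869 g H₂O ÷ 18.015 g/mol = 0.042953 mol
From the AgCl data: mol Cl per gram of compound = (1.069 ÷ 143.318) ÷ 0.5634 = 0.013239 mol/g, so in the 0.8110 g combustion sample mol Cl = 0.010737 mol
Divide by the smallest (0.010737 mol): C 3.001, H 4.000, Cl 1.000

C3H4Cl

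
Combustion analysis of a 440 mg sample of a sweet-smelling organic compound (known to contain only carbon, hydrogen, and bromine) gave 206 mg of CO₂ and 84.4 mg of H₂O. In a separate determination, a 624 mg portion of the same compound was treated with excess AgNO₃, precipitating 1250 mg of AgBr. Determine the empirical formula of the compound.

CH2Br

mol C = 0.206 g CO₂ ÷ 44.009 g/mol = 0.004681 mol
mol H = 2 × 0.0844 g H₂O ÷ 18.015 g/mol = 0.009370 mol
From the AgBr data: mol Br per gram of compound = (1.25 ÷ 187.772) ÷ 0.624 = 0.01067 mol/g, so in the 0.440 g combustion sample mol Br = 0.004694 mol
Divide by the smallest (0.004681 mol): C 1.000, H 2.002, Br 1.003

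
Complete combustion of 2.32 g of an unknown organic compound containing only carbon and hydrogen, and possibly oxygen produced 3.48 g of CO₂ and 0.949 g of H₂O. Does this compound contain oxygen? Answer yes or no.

mol C = 3.48 g CO₂ ÷ 44.009 g/mol = 0.07907 mol
mol H = 2 × 0.949 g H₂O ÷ 18.015 g/mol = 0.1054 mol
C and H account for only 1.056 g of the 2.32 g sample; the remaining 1.264 g must be oxygen.

yes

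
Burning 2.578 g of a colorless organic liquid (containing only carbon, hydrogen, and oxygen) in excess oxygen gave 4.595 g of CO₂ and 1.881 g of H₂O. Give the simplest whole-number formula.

C3H6O2

mol C = 4.595 g CO₂ ÷ 44.009 g/mol = 0.10441 mol
mol H = 2 × 1.881 g H₂O ÷ 18.015 g/mol = 0.20883 mol
mass O = 2.578 − (1.2541 + 0.21050) = 1.1134 g → mol O = 1.1134 ÷ 15.999 = 0.069594 mol
Divide by the smallest (0.069594 mol): C 1.500, H 3.001, O 1.000
Multiplying each by 2 gives whole numbers: C 3.00, H 6.00, O 2.00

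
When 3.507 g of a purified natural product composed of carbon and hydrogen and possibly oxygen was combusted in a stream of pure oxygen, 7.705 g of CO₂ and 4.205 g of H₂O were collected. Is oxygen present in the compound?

mol C = 7.705 g CO₂ ÷ 44.009 g/mol = 0.17508 mol
mol H = 2 × 4.205 g H₂O ÷ 18.015 g/mol = 0.46683 mol
C and H account for only 2.5734 g of the 3.507 g sample; the remaining 0.93357 g must be oxygen.

yes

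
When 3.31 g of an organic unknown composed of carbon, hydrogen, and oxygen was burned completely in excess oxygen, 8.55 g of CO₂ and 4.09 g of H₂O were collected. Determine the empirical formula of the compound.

mol C = 8.55 g CO₂ ÷ 44.009 g/mol = 0.1943 mol
mol H = 2 × 4.09 g H₂O ÷ 18.015 g/mol = 0.4541 mol
mass O = 3.31 − (2.333 + 0.4577) = 0.5188 g → mol O = 0.5188 ÷ 15.999 = 0.03243 mol
Divide by the smallest (0.03243 mol): C 5.991, H 14.002, O 1.000

C6H14O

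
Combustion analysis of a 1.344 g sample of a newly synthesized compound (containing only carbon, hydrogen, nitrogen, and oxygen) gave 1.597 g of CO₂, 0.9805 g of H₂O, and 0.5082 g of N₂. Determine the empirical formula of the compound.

C2H6N2O

mol C = 1.597 g CO₂ ÷ 44.009 g/mol = 0.036288 mol
mol H = 2 × 0.9805 g H₂O ÷ 18.015 g/mol = 0.10885 mol
mol N = 2 × 0.5082 g N₂ ÷ 28.014 g/mol = 0.036282 mol
mass O = 1.344 − (0.43586 + 0.10972 + 0.50820) = 0.29022 g → mol O = 0.29022 ÷ 15.999 = 0.018140 mol
Divide by the smallest (0.018140 mol): C 2.000, H 6.001, N 2.000, O 1.000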